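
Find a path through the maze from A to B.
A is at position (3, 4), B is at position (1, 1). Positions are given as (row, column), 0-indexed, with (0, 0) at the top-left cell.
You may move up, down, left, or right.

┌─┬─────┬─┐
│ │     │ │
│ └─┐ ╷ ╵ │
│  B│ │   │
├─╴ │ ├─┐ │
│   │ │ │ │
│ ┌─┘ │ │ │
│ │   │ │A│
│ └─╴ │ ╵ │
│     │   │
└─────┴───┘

Finding the shortest path from (3, 4) to (1, 1):
Path length: 15 steps
Directions: up → up → left → up → left → down → down → down → down → left → left → up → up → right → up

Solution:

┌─┬─────┬─┐
│ │  ↓ ↰│ │
│ └─┐ ╷ ╵ │
│  B│↓│↑ ↰│
├─╴ │ ├─┐ │
│↱ ↑│↓│ │↑│
│ ┌─┘ │ │ │
│↑│  ↓│ │A│
│ └─╴ │ ╵ │
│↑ ← ↲│   │
└─────┴───┘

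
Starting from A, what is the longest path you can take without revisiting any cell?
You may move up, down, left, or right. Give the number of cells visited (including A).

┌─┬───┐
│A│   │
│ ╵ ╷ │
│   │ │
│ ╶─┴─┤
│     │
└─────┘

Finding longest simple path using DFS:
Start: (0, 0)
Longest path visits 6 cells
Path: A → down → right → up → right → down

Solution:

┌─┬───┐
│A│↱ ↓│
│ ╵ ╷ │
│↳ ↑│B│
│ ╶─┴─┤
│     │
└─────┘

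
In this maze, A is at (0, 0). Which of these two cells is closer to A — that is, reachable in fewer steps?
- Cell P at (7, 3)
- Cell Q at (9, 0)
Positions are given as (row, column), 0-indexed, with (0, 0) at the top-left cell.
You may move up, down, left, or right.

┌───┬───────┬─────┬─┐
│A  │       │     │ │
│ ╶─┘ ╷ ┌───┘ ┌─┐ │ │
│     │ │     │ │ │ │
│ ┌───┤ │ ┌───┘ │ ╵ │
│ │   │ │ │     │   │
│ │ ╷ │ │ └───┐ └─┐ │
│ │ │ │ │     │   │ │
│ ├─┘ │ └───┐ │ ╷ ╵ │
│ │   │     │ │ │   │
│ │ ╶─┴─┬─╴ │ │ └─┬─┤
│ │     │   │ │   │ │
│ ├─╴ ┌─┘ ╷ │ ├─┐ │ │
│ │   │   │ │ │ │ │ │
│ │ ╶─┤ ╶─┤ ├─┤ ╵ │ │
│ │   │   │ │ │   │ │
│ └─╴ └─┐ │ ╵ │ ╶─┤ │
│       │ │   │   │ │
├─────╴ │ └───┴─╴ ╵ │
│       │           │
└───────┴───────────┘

Shortest path A → P at (7, 3): 16 steps
Shortest path A → Q at (9, 0): 15 steps

Q is closer (15 steps vs 16 steps).

Path to P:

┌───┬───────┬─────┬─┐
│A  │↱ ↓    │     │ │
│ ╶─┘ ╷ ┌───┘ ┌─┐ │ │
│↳ → ↑│↓│     │ │ │ │
│ ┌───┤ │ ┌───┘ │ ╵ │
│ │   │↓│ │     │   │
│ │ ╷ │ │ └───┐ └─┐ │
│ │ │ │↓│     │   │ │
│ ├─┘ │ └───┐ │ ╷ ╵ │
│ │   │↳ → ↓│ │ │   │
│ │ ╶─┴─┬─╴ │ │ └─┬─┤
│ │     │↓ ↲│ │   │ │
│ ├─╴ ┌─┘ ╷ │ ├─┐ │ │
│ │   │↓ ↲│ │ │ │ │ │
│ │ ╶─┤ ╶─┤ ├─┤ ╵ │ │
│ │   │P  │ │ │   │ │
│ └─╴ └─┐ │ ╵ │ ╶─┤ │
│       │ │   │   │ │
├─────╴ │ └───┴─╴ ╵ │
│       │           │
└───────┴───────────┘

Path to Q:

┌───┬───────┬─────┬─┐
│A  │       │     │ │
│ ╶─┘ ╷ ┌───┘ ┌─┐ │ │
│↓    │ │     │ │ │ │
│ ┌───┤ │ ┌───┘ │ ╵ │
│↓│   │ │ │     │   │
│ │ ╷ │ │ └───┐ └─┐ │
│↓│ │ │ │     │   │ │
│ ├─┘ │ └───┐ │ ╷ ╵ │
│↓│   │     │ │ │   │
│ │ ╶─┴─┬─╴ │ │ └─┬─┤
│↓│     │   │ │   │ │
│ ├─╴ ┌─┘ ╷ │ ├─┐ │ │
│↓│   │   │ │ │ │ │ │
│ │ ╶─┤ ╶─┤ ├─┤ ╵ │ │
│↓│   │   │ │ │   │ │
│ └─╴ └─┐ │ ╵ │ ╶─┤ │
│↳ → → ↓│ │   │   │ │
├─────╴ │ └───┴─╴ ╵ │
│Q ← ← ↲│           │
└───────┴───────────┘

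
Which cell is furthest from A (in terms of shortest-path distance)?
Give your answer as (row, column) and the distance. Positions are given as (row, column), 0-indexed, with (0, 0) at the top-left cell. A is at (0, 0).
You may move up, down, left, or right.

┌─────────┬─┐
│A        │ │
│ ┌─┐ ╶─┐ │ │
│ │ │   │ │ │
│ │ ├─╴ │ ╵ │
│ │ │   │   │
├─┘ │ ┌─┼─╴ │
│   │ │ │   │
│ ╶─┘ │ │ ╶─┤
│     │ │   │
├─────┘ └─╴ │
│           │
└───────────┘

Computing BFS distances from A to all cells:
Furthest cell: (5, 0)
Distance: 17 steps

Path from A to the furthest cell:

┌─────────┬─┐
│A → → → ↓│ │
│ ┌─┐ ╶─┐ │ │
│ │ │   │↓│ │
│ │ ├─╴ │ ╵ │
│ │ │   │↳ ↓│
├─┘ │ ┌─┼─╴ │
│   │ │ │↓ ↲│
│ ╶─┘ │ │ ╶─┤
│     │ │↳ ↓│
├─────┘ └─╴ │
│B ← ← ← ← ↲│
└───────────┘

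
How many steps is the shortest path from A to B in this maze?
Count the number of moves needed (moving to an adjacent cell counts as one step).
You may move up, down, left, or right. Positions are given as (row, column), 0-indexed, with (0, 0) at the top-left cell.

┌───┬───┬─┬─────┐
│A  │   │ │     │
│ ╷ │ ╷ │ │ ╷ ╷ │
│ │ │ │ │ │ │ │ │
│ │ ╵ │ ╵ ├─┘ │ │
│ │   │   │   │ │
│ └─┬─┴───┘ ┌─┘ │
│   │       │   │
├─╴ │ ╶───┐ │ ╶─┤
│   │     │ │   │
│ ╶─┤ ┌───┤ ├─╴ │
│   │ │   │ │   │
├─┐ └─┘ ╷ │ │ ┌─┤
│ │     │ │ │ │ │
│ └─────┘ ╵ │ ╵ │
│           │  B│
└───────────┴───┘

Using BFS to find shortest path:
Start: (0, 0), End: (7, 7)
Path found:
(0,0) → (1,0) → (2,0) → (3,0) → (3,1) → (4,1) → (4,0) → (5,0) → (5,1) → (6,1) → (6,2) → (6,3) → (5,3) → (5,4) → (6,4) → (7,4) → (7,5) → (6,5) → (5,5) → (4,5) → (3,5) → (2,5) → (2,6) → (1,6) → (0,6) → (0,7) → (1,7) → (2,7) → (3,7) → (3,6) → (4,6) → (4,7) → (5,7) → (5,6) → (6,6) → (7,6) → (7,7)
Number of steps: 36

Solution:

┌───┬───┬─┬─────┐
│A  │   │ │  ↱ ↓│
│ ╷ │ ╷ │ │ ╷ ╷ │
│↓│ │ │ │ │ │↑│↓│
│ │ ╵ │ ╵ ├─┘ │ │
│↓│   │   │↱ ↑│↓│
│ └─┬─┴───┘ ┌─┘ │
│↳ ↓│      ↑│↓ ↲│
├─╴ │ ╶───┐ │ ╶─┤
│↓ ↲│     │↑│↳ ↓│
│ ╶─┤ ┌───┤ ├─╴ │
│↳ ↓│ │↱ ↓│↑│↓ ↲│
├─┐ └─┘ ╷ │ │ ┌─┤
│ │↳ → ↑│↓│↑│↓│ │
│ └─────┘ ╵ │ ╵ │
│        ↳ ↑│↳ B│
└───────────┴───┘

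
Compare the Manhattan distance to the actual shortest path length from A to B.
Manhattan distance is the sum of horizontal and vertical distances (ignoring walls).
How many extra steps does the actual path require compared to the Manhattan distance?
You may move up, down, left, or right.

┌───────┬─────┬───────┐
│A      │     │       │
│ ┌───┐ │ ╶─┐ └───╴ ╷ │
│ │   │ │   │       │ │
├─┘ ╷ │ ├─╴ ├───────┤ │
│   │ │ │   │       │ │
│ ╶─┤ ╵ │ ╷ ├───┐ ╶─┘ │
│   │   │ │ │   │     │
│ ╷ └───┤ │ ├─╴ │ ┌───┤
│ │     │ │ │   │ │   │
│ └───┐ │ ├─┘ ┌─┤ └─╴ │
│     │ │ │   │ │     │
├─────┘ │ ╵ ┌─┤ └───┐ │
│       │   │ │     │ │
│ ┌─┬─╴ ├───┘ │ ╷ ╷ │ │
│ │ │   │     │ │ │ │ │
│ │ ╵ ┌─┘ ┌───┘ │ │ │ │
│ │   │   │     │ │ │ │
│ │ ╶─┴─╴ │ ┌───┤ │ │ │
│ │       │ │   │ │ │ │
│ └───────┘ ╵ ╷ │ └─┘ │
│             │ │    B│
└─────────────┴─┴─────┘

Manhattan distance: |10 - 0| + |10 - 0| = 20
Actual path length: 44
Extra steps: 44 - 20 = 24

Solution:

┌───────┬─────┬───────┐
│A → → ↓│     │       │
│ ┌───┐ │ ╶─┐ └───╴ ╷ │
│ │↓ ↰│↓│   │       │ │
├─┘ ╷ │ ├─╴ ├───────┤ │
│↓ ↲│↑│↓│   │       │ │
│ ╶─┤ ╵ │ ╷ ├───┐ ╶─┘ │
│↳ ↓│↑ ↲│ │ │   │     │
│ ╷ └───┤ │ ├─╴ │ ┌───┤
│ │↳ → ↓│ │ │   │ │   │
│ └───┐ │ ├─┘ ┌─┤ └─╴ │
│     │↓│ │   │ │     │
├─────┘ │ ╵ ┌─┤ └───┐ │
│↓ ← ← ↲│   │ │↱ ↓  │ │
│ ┌─┬─╴ ├───┘ │ ╷ ╷ │ │
│↓│ │   │     │↑│↓│ │ │
│ │ ╵ ┌─┘ ┌───┘ │ │ │ │
│↓│   │   │↱ → ↑│↓│ │ │
│ │ ╶─┴─╴ │ ┌───┤ │ │ │
│↓│       │↑│   │↓│ │ │
│ └───────┘ ╵ ╷ │ └─┘ │
│↳ → → → → ↑  │ │↳ → B│
└─────────────┴─┴─────┘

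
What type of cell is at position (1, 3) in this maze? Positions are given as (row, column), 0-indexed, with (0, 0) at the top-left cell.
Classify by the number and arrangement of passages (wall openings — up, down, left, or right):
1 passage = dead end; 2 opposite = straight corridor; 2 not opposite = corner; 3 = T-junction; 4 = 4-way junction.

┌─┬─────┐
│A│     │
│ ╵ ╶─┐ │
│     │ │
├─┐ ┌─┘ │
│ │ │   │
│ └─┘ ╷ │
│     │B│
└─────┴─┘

Checking cell at (1, 3):
Number of passages: 2
Cell type: straight corridor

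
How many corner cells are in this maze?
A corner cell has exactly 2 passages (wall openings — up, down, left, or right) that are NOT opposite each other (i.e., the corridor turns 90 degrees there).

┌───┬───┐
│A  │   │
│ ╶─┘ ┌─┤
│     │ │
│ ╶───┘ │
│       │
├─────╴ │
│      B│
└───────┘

Counting corner cells (2 non-opposite passages):
Total corners: 5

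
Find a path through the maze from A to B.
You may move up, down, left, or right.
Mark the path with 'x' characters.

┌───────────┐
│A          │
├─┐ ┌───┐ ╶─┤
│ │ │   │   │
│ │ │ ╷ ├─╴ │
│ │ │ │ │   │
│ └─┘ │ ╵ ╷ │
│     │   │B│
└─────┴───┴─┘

Finding the shortest path through the maze:
Path length: 8 steps
Directions: right → right → right → right → down → right → down → down

Solution:

┌───────────┐
│A x x x x  │
├─┐ ┌───┐ ╶─┤
│ │ │   │x x│
│ │ │ ╷ ├─╴ │
│ │ │ │ │  x│
│ └─┘ │ ╵ ╷ │
│     │   │B│
└─────┴───┴─┘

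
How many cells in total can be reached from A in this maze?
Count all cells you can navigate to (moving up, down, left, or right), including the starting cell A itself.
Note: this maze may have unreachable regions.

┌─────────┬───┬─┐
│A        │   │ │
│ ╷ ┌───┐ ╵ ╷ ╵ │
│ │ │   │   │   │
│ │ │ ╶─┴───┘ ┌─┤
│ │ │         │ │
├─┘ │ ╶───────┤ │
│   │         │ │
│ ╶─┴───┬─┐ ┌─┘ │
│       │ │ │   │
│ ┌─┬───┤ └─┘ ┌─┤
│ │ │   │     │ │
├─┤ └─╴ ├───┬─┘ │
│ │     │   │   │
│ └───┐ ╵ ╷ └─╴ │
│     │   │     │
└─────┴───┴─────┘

Using BFS/flood-fill to find all reachable cells from A:
Maze size: 8 × 8 = 64 total cells
28 cell(s) are walled off and cannot be reached from A.
Reachable cells: 36

Reachable region (· marks reachable cells):

┌─────────┬───┬─┐
│A · · · ·│· ·│·│
│ ╷ ┌───┐ ╵ ╷ ╵ │
│·│·│· ·│· ·│· ·│
│ │ │ ╶─┴───┘ ┌─┤
│·│·│· · · · ·│ │
├─┘ │ ╶───────┤ │
│· ·│· · · · ·│ │
│ ╶─┴───┬─┐ ┌─┘ │
│· · · ·│ │·│   │
│ ┌─┬───┤ └─┘ ┌─┤
│·│ │   │     │ │
├─┤ └─╴ ├───┬─┘ │
│ │     │   │   │
│ └───┐ ╵ ╷ └─╴ │
│     │   │     │
└─────┴───┴─────┘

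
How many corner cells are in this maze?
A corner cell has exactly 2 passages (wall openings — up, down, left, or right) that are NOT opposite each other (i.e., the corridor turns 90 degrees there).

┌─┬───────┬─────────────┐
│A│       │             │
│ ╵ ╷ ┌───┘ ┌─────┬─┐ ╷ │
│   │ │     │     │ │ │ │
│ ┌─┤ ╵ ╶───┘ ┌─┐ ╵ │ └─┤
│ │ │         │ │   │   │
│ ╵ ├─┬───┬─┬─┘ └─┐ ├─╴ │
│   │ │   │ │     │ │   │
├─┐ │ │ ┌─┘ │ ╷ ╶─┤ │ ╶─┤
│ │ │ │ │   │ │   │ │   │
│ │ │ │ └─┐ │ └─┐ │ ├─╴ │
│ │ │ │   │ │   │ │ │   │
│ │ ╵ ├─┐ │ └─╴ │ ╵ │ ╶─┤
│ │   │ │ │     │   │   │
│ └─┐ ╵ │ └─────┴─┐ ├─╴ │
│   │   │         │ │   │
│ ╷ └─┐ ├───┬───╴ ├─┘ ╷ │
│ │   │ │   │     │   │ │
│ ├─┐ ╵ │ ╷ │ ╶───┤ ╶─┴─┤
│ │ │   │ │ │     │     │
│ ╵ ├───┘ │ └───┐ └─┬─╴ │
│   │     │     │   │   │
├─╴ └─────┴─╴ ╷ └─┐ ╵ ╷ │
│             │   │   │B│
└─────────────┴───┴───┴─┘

Counting corner cells (2 non-opposite passages):
Total corners: 64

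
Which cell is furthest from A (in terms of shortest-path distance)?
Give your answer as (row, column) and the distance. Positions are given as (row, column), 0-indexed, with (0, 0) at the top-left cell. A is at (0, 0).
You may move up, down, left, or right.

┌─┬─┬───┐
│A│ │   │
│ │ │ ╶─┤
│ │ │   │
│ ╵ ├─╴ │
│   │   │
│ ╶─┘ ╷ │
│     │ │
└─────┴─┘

Computing BFS distances from A to all cells:
Furthest cell: (0, 3)
Distance: 11 steps

Path from A to the furthest cell:

┌─┬─┬───┐
│A│ │↱ B│
│ │ │ ╶─┤
│↓│ │↑ ↰│
│ ╵ ├─╴ │
│↓  │↱ ↑│
│ ╶─┘ ╷ │
│↳ → ↑│ │
└─────┴─┘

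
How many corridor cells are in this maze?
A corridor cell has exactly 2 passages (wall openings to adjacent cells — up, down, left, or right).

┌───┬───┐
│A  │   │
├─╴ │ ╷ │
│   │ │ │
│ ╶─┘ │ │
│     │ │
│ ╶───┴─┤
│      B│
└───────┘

Counting cells with exactly 2 passages:
Total corridor cells: 12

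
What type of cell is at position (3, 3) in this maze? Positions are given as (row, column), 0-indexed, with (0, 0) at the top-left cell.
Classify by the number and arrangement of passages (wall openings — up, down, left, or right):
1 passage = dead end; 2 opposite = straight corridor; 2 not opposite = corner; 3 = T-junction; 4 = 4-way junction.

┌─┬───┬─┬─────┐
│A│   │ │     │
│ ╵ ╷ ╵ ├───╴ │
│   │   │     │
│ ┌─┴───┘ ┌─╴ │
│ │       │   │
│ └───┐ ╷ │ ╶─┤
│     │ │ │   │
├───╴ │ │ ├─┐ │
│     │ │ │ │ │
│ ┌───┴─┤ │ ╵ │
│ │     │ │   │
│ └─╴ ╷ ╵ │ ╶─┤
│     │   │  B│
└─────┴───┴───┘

Checking cell at (3, 3):
Number of passages: 2
Cell type: straight corridor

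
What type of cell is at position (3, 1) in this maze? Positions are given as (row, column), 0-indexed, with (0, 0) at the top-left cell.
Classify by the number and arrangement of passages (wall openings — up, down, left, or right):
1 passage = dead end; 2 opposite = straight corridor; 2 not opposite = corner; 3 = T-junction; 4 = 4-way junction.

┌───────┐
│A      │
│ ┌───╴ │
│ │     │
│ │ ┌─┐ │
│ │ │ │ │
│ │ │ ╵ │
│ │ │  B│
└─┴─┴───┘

Checking cell at (3, 1):
Number of passages: 1
Cell type: dead end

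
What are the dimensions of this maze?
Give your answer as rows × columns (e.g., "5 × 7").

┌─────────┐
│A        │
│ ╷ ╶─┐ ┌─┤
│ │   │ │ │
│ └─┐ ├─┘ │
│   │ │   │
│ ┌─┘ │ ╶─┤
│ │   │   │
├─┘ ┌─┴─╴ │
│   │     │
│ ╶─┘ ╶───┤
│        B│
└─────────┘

Counting the maze dimensions:
Rows (vertical): 6
Columns (horizontal): 5
Dimensions: 6 × 5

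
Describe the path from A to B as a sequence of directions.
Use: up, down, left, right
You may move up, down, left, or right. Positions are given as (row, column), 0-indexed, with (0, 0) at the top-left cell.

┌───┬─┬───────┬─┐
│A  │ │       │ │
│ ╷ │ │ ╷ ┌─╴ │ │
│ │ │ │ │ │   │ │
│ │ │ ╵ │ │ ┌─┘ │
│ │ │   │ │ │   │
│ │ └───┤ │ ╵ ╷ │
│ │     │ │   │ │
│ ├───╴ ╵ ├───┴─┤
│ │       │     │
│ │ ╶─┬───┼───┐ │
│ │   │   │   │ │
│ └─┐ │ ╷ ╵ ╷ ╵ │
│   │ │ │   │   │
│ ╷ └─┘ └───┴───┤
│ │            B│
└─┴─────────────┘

Finding the path and converting it to directions:
Path through cells: (0,0) → (1,0) → (2,0) → (3,0) → (4,0) → (5,0) → (6,0) → (6,1) → (7,1) → (7,2) → (7,3) → (7,4) → (7,5) → (7,6) → (7,7)
Directions: down, down, down, down, down, down, right, down, right, right, right, right, right, right

Solution:

┌───┬─┬───────┬─┐
│A  │ │       │ │
│ ╷ │ │ ╷ ┌─╴ │ │
│↓│ │ │ │ │   │ │
│ │ │ ╵ │ │ ┌─┘ │
│↓│ │   │ │ │   │
│ │ └───┤ │ ╵ ╷ │
│↓│     │ │   │ │
│ ├───╴ ╵ ├───┴─┤
│↓│       │     │
│ │ ╶─┬───┼───┐ │
│↓│   │   │   │ │
│ └─┐ │ ╷ ╵ ╷ ╵ │
│↳ ↓│ │ │   │   │
│ ╷ └─┘ └───┴───┤
│ │↳ → → → → → B│
└─┴─────────────┘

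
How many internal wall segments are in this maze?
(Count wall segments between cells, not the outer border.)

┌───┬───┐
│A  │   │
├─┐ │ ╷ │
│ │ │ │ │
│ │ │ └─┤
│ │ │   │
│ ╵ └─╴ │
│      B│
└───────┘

Counting internal wall segments:
Total internal walls: 9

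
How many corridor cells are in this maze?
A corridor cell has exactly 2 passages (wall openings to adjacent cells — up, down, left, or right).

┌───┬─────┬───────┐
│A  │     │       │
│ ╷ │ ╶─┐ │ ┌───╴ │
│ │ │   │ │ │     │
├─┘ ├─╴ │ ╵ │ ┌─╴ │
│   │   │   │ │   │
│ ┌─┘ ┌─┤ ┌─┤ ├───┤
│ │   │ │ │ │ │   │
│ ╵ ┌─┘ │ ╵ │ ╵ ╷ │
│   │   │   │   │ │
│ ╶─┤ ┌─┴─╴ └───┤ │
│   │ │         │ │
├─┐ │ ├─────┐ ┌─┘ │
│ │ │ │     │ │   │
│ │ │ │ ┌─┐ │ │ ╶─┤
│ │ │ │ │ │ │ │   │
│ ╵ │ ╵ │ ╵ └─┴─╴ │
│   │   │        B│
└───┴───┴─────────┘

Counting cells with exactly 2 passages:
Total corridor cells: 65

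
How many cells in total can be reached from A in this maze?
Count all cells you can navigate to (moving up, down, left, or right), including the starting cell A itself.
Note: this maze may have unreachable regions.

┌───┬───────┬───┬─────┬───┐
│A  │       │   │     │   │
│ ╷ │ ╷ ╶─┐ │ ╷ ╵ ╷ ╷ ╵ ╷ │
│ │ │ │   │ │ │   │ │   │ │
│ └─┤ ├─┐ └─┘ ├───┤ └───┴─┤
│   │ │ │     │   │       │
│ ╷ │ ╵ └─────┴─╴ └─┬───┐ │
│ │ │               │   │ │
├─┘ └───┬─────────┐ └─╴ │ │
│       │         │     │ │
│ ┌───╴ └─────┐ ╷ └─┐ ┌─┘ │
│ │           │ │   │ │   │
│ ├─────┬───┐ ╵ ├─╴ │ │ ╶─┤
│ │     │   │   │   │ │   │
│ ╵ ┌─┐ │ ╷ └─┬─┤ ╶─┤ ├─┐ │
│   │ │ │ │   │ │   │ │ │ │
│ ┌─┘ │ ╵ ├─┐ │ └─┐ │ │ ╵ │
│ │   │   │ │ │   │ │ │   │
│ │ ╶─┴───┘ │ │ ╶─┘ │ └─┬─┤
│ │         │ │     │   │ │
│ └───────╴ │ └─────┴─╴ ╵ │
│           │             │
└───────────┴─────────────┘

Using BFS/flood-fill to find all reachable cells from A:
Maze size: 11 × 13 = 143 total cells
All cells are reachable — the maze is fully connected.
Reachable cells: 143

Reachable region (· marks reachable cells):

┌───┬───────┬───┬─────┬───┐
│A ·│· · · ·│· ·│· · ·│· ·│
│ ╷ │ ╷ ╶─┐ │ ╷ ╵ ╷ ╷ ╵ ╷ │
│·│·│·│· ·│·│·│· ·│·│· ·│·│
│ └─┤ ├─┐ └─┘ ├───┤ └───┴─┤
│· ·│·│·│· · ·│· ·│· · · ·│
│ ╷ │ ╵ └─────┴─╴ └─┬───┐ │
│·│·│· · · · · · · ·│· ·│·│
├─┘ └───┬─────────┐ └─╴ │ │
│· · · ·│· · · · ·│· · ·│·│
│ ┌───╴ └─────┐ ╷ └─┐ ┌─┘ │
│·│· · · · · ·│·│· ·│·│· ·│
│ ├─────┬───┐ ╵ ├─╴ │ │ ╶─┤
│·│· · ·│· ·│· ·│· ·│·│· ·│
│ ╵ ┌─┐ │ ╷ └─┬─┤ ╶─┤ ├─┐ │
│· ·│·│·│·│· ·│·│· ·│·│·│·│
│ ┌─┘ │ ╵ ├─┐ │ └─┐ │ │ ╵ │
│·│· ·│· ·│·│·│· ·│·│·│· ·│
│ │ ╶─┴───┘ │ │ ╶─┘ │ └─┬─┤
│·│· · · · ·│·│· · ·│· ·│·│
│ └───────╴ │ └─────┴─╴ ╵ │
│· · · · · ·│· · · · · · ·│
└───────────┴─────────────┘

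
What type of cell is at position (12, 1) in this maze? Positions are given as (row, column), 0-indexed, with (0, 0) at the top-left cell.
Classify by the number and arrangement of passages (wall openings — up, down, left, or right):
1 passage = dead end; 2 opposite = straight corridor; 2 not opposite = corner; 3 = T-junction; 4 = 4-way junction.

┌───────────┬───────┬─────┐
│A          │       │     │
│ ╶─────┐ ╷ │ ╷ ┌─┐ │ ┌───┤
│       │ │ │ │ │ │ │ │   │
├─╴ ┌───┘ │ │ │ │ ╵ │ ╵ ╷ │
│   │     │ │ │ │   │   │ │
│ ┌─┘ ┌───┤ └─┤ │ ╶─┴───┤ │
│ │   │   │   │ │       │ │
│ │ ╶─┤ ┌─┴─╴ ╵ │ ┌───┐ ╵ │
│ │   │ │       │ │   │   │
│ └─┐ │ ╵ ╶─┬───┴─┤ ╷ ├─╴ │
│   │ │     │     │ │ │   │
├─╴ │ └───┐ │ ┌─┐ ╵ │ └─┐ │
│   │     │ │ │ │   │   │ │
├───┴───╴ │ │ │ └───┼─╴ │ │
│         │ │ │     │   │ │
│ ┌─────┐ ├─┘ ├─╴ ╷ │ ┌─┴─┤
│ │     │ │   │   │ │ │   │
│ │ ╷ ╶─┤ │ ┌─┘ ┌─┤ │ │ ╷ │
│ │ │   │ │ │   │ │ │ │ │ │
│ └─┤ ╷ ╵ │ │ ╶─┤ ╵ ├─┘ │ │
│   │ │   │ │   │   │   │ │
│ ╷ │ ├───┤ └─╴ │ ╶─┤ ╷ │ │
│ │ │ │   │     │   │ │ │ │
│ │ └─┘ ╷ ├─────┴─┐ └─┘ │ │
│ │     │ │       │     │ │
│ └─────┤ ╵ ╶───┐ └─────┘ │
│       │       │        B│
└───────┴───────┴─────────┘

Checking cell at (12, 1):
Number of passages: 2
Cell type: corner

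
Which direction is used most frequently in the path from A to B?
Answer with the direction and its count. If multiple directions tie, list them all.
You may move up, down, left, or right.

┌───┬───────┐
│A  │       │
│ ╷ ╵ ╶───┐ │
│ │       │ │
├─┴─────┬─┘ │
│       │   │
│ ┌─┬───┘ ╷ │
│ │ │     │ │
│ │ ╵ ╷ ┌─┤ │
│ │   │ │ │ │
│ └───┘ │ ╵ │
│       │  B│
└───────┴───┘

Directions: right, down, right, up, right, right, right, down, down, down, down, down
Counts: {'right': 5, 'down': 6, 'up': 1}
Most common: down (6 times)

Solution:

┌───┬───────┐
│A ↓│↱ → → ↓│
│ ╷ ╵ ╶───┐ │
│ │↳ ↑    │↓│
├─┴─────┬─┘ │
│       │  ↓│
│ ┌─┬───┘ ╷ │
│ │ │     │↓│
│ │ ╵ ╷ ┌─┤ │
│ │   │ │ │↓│
│ └───┘ │ ╵ │
│       │  B│
└───────┴───┘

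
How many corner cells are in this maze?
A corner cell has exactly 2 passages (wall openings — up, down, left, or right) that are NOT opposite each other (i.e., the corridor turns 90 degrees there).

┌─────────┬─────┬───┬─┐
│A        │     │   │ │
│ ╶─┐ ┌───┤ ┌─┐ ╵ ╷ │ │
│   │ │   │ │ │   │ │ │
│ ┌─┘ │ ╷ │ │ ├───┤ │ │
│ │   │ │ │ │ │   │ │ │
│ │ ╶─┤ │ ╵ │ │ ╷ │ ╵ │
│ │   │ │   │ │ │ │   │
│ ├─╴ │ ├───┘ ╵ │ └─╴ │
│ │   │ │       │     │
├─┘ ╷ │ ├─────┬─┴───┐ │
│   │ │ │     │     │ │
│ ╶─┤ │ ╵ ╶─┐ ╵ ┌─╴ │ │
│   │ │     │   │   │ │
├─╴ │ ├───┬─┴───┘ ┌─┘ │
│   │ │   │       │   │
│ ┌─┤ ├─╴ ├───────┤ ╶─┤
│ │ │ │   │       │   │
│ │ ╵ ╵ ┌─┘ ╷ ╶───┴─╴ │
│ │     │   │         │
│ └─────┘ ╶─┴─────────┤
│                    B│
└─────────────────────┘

Counting corner cells (2 non-opposite passages):
Total corners: 52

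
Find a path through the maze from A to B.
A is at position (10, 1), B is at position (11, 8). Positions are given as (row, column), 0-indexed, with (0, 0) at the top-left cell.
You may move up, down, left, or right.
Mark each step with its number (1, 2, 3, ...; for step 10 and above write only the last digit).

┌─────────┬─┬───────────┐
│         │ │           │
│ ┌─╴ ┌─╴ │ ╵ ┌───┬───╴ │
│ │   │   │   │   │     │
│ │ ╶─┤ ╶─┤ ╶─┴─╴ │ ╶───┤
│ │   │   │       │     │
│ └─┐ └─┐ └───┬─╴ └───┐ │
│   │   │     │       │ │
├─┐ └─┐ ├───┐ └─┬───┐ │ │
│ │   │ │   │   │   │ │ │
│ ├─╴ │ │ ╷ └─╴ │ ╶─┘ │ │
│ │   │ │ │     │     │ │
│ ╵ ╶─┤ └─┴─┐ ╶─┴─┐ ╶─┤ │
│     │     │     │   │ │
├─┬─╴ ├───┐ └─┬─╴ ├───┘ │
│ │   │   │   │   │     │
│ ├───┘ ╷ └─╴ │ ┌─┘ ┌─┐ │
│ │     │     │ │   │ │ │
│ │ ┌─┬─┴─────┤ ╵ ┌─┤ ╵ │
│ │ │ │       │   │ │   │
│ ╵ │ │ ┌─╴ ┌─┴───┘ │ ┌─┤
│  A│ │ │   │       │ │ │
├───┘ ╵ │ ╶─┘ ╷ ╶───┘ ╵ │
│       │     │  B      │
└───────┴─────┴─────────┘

Finding the shortest path from (10, 1) to (11, 8):
Path length: 56 steps
Directions: up → up → right → right → up → right → down → right → right → up → left → up → left → left → up → up → up → left → up → left → up → right → up → right → right → down → left → down → right → down → right → right → down → right → down → left → down → right → right → down → left → down → down → right → up → right → up → right → right → down → down → left → down → down → left → left

Solution:

┌─────────┬─┬───────────┐
│    3 4 5│ │           │
│ ┌─╴ ┌─╴ │ ╵ ┌───┬───╴ │
│ │1 2│7 6│   │   │     │
│ │ ╶─┤ ╶─┤ ╶─┴─╴ │ ╶───┤
│ │0 9│8 9│       │     │
│ └─┐ └─┐ └───┬─╴ └───┐ │
│   │8 7│0 1 2│       │ │
├─┐ └─┐ ├───┐ └─┬───┐ │ │
│ │   │6│   │3 4│   │ │ │
│ ├─╴ │ │ ╷ └─╴ │ ╶─┘ │ │
│ │   │5│ │  6 5│     │ │
│ ╵ ╶─┤ └─┴─┐ ╶─┴─┐ ╶─┤ │
│     │4 3 2│7 8 9│   │ │
├─┬─╴ ├───┐ └─┬─╴ ├───┘ │
│ │   │5 6│1 0│1 0│7 8 9│
│ ├───┘ ╷ └─╴ │ ┌─┘ ┌─┐ │
│ │2 3 4│7 8 9│2│5 6│ │0│
│ │ ┌─┬─┴─────┤ ╵ ┌─┤ ╵ │
│ │1│ │       │3 4│ │2 1│
│ ╵ │ │ ┌─╴ ┌─┴───┘ │ ┌─┤
│  A│ │ │   │       │3│ │
├───┘ ╵ │ ╶─┘ ╷ ╶───┘ ╵ │
│       │     │  B 5 4  │
└───────┴─────┴─────────┘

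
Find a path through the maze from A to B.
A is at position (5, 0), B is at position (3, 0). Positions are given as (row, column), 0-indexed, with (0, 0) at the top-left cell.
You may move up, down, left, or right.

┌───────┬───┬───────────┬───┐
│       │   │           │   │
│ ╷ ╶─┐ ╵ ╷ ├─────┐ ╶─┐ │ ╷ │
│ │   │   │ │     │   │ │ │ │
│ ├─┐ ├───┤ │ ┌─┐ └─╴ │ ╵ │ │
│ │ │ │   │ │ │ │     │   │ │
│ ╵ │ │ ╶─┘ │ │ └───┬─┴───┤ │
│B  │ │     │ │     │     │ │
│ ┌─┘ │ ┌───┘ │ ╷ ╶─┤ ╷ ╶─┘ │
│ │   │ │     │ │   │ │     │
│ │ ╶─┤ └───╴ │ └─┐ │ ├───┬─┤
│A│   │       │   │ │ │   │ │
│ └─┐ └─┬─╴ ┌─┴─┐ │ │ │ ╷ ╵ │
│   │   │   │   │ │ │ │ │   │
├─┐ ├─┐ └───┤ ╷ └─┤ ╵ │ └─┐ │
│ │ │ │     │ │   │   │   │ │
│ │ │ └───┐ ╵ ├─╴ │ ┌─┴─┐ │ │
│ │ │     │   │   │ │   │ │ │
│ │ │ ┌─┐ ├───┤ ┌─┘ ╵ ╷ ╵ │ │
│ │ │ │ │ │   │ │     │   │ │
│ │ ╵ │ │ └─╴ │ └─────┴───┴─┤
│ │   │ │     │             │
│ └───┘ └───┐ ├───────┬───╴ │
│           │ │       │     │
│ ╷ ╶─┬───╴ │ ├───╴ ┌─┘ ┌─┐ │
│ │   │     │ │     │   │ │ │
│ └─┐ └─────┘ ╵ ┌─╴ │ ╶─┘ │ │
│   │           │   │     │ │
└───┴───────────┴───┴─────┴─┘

Finding the shortest path from (5, 0) to (3, 0):
Path length: 2 steps
Directions: up → up

Solution:

┌───────┬───┬───────────┬───┐
│       │   │           │   │
│ ╷ ╶─┐ ╵ ╷ ├─────┐ ╶─┐ │ ╷ │
│ │   │   │ │     │   │ │ │ │
│ ├─┐ ├───┤ │ ┌─┐ └─╴ │ ╵ │ │
│ │ │ │   │ │ │ │     │   │ │
│ ╵ │ │ ╶─┘ │ │ └───┬─┴───┤ │
│B  │ │     │ │     │     │ │
│ ┌─┘ │ ┌───┘ │ ╷ ╶─┤ ╷ ╶─┘ │
│↑│   │ │     │ │   │ │     │
│ │ ╶─┤ └───╴ │ └─┐ │ ├───┬─┤
│A│   │       │   │ │ │   │ │
│ └─┐ └─┬─╴ ┌─┴─┐ │ │ │ ╷ ╵ │
│   │   │   │   │ │ │ │ │   │
├─┐ ├─┐ └───┤ ╷ └─┤ ╵ │ └─┐ │
│ │ │ │     │ │   │   │   │ │
│ │ │ └───┐ ╵ ├─╴ │ ┌─┴─┐ │ │
│ │ │     │   │   │ │   │ │ │
│ │ │ ┌─┐ ├───┤ ┌─┘ ╵ ╷ ╵ │ │
│ │ │ │ │ │   │ │     │   │ │
│ │ ╵ │ │ └─╴ │ └─────┴───┴─┤
│ │   │ │     │             │
│ └───┘ └───┐ ├───────┬───╴ │
│           │ │       │     │
│ ╷ ╶─┬───╴ │ ├───╴ ┌─┘ ┌─┐ │
│ │   │     │ │     │   │ │ │
│ └─┐ └─────┘ ╵ ┌─╴ │ ╶─┘ │ │
│   │           │   │     │ │
└───┴───────────┴───┴─────┴─┘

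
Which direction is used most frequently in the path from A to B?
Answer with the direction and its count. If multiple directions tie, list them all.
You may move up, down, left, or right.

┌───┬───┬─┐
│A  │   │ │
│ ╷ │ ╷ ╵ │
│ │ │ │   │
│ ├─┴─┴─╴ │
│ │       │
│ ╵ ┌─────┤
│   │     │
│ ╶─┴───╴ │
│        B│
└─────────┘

Directions: down, down, down, down, right, right, right, right
Counts: {'down': 4, 'right': 4}
Most common: down and right (tied at 4 times each)

Solution:

┌───┬───┬─┐
│A  │   │ │
│ ╷ │ ╷ ╵ │
│↓│ │ │   │
│ ├─┴─┴─╴ │
│↓│       │
│ ╵ ┌─────┤
│↓  │     │
│ ╶─┴───╴ │
│↳ → → → B│
└─────────┘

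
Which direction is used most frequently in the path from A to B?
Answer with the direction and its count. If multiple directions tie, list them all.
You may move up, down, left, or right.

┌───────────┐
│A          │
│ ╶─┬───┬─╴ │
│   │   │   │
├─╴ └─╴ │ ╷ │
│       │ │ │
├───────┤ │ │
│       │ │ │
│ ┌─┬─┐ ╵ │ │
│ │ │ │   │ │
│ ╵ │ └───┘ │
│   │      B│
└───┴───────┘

Directions: right, right, right, right, right, down, down, down, down, down
Counts: {'right': 5, 'down': 5}
Most common: down and right (tied at 5 times each)

Solution:

┌───────────┐
│A → → → → ↓│
│ ╶─┬───┬─╴ │
│   │   │  ↓│
├─╴ └─╴ │ ╷ │
│       │ │↓│
├───────┤ │ │
│       │ │↓│
│ ┌─┬─┐ ╵ │ │
│ │ │ │   │↓│
│ ╵ │ └───┘ │
│   │      B│
└───┴───────┘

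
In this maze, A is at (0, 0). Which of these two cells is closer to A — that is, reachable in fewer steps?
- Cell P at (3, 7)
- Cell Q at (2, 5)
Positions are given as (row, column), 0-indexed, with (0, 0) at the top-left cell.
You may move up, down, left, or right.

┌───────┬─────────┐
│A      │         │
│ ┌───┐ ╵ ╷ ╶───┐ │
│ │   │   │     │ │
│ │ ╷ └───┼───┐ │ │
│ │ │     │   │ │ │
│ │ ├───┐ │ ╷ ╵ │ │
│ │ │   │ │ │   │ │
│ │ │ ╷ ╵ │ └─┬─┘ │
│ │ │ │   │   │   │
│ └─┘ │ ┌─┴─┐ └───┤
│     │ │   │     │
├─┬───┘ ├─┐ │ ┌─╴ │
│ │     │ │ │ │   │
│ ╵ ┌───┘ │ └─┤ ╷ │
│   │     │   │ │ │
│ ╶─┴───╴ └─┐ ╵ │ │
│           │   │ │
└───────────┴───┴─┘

Shortest path A → P at (3, 7): 12 steps
Shortest path A → Q at (2, 5): 15 steps

P is closer (12 steps vs 15 steps).

Path to P:

┌───────┬─────────┐
│A → → ↓│↱ ↓      │
│ ┌───┐ ╵ ╷ ╶───┐ │
│ │   │↳ ↑│↳ → ↓│ │
│ │ ╷ └───┼───┐ │ │
│ │ │     │   │↓│ │
│ │ ├───┐ │ ╷ ╵ │ │
│ │ │   │ │ │  P│ │
│ │ │ ╷ ╵ │ └─┬─┘ │
│ │ │ │   │   │   │
│ └─┘ │ ┌─┴─┐ └───┤
│     │ │   │     │
├─┬───┘ ├─┐ │ ┌─╴ │
│ │     │ │ │ │   │
│ ╵ ┌───┘ │ └─┤ ╷ │
│   │     │   │ │ │
│ ╶─┴───╴ └─┐ ╵ │ │
│           │   │ │
└───────────┴───┴─┘

Path to Q:

┌───────┬─────────┐
│A → → ↓│↱ ↓      │
│ ┌───┐ ╵ ╷ ╶───┐ │
│ │   │↳ ↑│↳ → ↓│ │
│ │ ╷ └───┼───┐ │ │
│ │ │     │Q ↰│↓│ │
│ │ ├───┐ │ ╷ ╵ │ │
│ │ │   │ │ │↑ ↲│ │
│ │ │ ╷ ╵ │ └─┬─┘ │
│ │ │ │   │   │   │
│ └─┘ │ ┌─┴─┐ └───┤
│     │ │   │     │
├─┬───┘ ├─┐ │ ┌─╴ │
│ │     │ │ │ │   │
│ ╵ ┌───┘ │ └─┤ ╷ │
│   │     │   │ │ │
│ ╶─┴───╴ └─┐ ╵ │ │
│           │   │ │
└───────────┴───┴─┘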